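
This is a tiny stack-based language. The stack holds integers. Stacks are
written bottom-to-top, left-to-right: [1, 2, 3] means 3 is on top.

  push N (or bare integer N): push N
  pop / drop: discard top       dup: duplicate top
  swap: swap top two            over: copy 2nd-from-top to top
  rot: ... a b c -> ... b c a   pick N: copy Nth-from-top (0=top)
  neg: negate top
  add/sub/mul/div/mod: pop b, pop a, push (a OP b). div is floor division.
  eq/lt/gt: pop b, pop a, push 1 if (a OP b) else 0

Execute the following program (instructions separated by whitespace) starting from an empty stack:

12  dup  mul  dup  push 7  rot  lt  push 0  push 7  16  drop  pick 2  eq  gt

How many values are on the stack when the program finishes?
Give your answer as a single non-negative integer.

After 'push 12': stack = [12] (depth 1)
After 'dup': stack = [12, 12] (depth 2)
After 'mul': stack = [144] (depth 1)
After 'dup': stack = [144, 144] (depth 2)
After 'push 7': stack = [144, 144, 7] (depth 3)
After 'rot': stack = [144, 7, 144] (depth 3)
After 'lt': stack = [144, 1] (depth 2)
After 'push 0': stack = [144, 1, 0] (depth 3)
After 'push 7': stack = [144, 1, 0, 7] (depth 4)
After 'push 16': stack = [144, 1, 0, 7, 16] (depth 5)
After 'drop': stack = [144, 1, 0, 7] (depth 4)
After 'pick 2': stack = [144, 1, 0, 7, 1] (depth 5)
After 'eq': stack = [144, 1, 0, 0] (depth 4)
After 'gt': stack = [144, 1, 0] (depth 3)

Answer: 3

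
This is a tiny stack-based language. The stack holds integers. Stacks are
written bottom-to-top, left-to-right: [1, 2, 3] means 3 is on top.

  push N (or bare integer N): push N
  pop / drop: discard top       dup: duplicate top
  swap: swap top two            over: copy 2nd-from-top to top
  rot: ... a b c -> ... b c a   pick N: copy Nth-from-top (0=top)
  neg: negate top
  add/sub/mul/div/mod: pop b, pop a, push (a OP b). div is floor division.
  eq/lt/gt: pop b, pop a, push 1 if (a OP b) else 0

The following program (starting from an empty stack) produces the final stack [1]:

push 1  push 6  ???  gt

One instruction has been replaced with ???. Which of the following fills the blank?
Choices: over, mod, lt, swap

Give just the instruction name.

Stack before ???: [1, 6]
Stack after ???:  [6, 1]
Checking each choice:
  over: produces [1, 1]
  mod: stack underflow (need 2, have 1)
  lt: stack underflow (need 2, have 1)
  swap: MATCH


Answer: swap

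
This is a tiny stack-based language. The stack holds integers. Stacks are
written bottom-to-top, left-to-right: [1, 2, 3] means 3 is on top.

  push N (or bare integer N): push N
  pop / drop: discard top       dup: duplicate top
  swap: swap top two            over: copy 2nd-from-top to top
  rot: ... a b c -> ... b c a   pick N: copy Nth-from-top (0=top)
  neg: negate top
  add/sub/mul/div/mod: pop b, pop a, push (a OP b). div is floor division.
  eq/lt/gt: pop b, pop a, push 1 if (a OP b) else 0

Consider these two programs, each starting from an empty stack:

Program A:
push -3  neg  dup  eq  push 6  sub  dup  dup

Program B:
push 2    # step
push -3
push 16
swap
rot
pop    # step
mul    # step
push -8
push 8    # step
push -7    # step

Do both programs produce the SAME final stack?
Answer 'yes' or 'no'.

Answer: no

Derivation:
Program A trace:
  After 'push -3': [-3]
  After 'neg': [3]
  After 'dup': [3, 3]
  After 'eq': [1]
  After 'push 6': [1, 6]
  After 'sub': [-5]
  After 'dup': [-5, -5]
  After 'dup': [-5, -5, -5]
Program A final stack: [-5, -5, -5]

Program B trace:
  After 'push 2': [2]
  After 'push -3': [2, -3]
  After 'push 16': [2, -3, 16]
  After 'swap': [2, 16, -3]
  After 'rot': [16, -3, 2]
  After 'pop': [16, -3]
  After 'mul': [-48]
  After 'push -8': [-48, -8]
  After 'push 8': [-48, -8, 8]
  After 'push -7': [-48, -8, 8, -7]
Program B final stack: [-48, -8, 8, -7]
Same: no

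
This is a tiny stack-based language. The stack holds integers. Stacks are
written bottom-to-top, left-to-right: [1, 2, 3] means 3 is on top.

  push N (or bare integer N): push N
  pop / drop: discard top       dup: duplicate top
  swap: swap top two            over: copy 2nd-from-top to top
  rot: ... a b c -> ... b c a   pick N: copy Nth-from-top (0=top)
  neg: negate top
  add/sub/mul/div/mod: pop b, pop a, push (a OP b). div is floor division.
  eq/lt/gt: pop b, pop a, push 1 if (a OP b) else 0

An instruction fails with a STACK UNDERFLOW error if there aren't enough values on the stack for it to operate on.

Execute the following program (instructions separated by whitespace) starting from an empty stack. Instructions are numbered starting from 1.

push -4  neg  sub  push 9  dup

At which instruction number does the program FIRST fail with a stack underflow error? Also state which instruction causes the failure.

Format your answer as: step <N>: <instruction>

Answer: step 3: sub

Derivation:
Step 1 ('push -4'): stack = [-4], depth = 1
Step 2 ('neg'): stack = [4], depth = 1
Step 3 ('sub'): needs 2 value(s) but depth is 1 — STACK UNDERFLOW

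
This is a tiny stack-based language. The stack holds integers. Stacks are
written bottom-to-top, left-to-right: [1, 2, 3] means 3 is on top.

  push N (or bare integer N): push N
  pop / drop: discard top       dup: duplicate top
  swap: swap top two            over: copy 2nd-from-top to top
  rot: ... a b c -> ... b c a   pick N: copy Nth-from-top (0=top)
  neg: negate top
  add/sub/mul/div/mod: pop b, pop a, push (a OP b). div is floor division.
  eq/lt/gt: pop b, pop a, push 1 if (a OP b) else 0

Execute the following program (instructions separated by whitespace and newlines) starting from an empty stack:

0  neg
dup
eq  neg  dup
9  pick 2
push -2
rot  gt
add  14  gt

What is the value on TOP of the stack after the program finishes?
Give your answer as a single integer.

After 'push 0': [0]
After 'neg': [0]
After 'dup': [0, 0]
After 'eq': [1]
After 'neg': [-1]
After 'dup': [-1, -1]
After 'push 9': [-1, -1, 9]
After 'pick 2': [-1, -1, 9, -1]
After 'push -2': [-1, -1, 9, -1, -2]
After 'rot': [-1, -1, -1, -2, 9]
After 'gt': [-1, -1, -1, 0]
After 'add': [-1, -1, -1]
After 'push 14': [-1, -1, -1, 14]
After 'gt': [-1, -1, 0]

Answer: 0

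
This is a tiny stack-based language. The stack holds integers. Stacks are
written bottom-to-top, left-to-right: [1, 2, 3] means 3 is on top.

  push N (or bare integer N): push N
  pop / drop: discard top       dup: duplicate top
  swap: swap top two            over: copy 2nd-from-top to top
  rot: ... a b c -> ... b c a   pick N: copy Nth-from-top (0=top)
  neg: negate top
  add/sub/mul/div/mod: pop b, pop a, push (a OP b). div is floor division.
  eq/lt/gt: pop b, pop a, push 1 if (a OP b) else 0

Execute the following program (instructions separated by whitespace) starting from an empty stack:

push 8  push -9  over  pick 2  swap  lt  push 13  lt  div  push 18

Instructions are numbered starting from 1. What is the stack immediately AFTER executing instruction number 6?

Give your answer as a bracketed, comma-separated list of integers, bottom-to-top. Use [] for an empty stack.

Answer: [8, -9, 0]

Derivation:
Step 1 ('push 8'): [8]
Step 2 ('push -9'): [8, -9]
Step 3 ('over'): [8, -9, 8]
Step 4 ('pick 2'): [8, -9, 8, 8]
Step 5 ('swap'): [8, -9, 8, 8]
Step 6 ('lt'): [8, -9, 0]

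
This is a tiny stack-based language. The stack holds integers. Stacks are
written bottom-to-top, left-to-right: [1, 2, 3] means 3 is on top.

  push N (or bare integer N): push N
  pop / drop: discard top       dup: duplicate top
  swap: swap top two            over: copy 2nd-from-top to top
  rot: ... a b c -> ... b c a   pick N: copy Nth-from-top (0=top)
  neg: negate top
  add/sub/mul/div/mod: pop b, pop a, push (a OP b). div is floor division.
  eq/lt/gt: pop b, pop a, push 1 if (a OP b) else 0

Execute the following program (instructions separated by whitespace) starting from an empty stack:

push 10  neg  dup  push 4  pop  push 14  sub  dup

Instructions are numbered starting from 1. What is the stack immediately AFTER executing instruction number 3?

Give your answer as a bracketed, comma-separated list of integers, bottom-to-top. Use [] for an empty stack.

Step 1 ('push 10'): [10]
Step 2 ('neg'): [-10]
Step 3 ('dup'): [-10, -10]

Answer: [-10, -10]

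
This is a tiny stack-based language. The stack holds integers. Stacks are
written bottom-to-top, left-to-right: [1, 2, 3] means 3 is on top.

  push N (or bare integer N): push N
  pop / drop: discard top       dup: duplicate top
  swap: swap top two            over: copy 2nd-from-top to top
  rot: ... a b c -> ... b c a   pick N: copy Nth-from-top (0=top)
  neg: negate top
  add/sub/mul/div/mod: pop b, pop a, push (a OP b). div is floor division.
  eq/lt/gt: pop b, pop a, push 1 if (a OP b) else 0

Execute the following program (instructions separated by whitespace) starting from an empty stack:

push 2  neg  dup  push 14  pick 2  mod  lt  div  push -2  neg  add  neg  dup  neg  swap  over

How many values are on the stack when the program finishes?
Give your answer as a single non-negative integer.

Answer: 3

Derivation:
After 'push 2': stack = [2] (depth 1)
After 'neg': stack = [-2] (depth 1)
After 'dup': stack = [-2, -2] (depth 2)
After 'push 14': stack = [-2, -2, 14] (depth 3)
After 'pick 2': stack = [-2, -2, 14, -2] (depth 4)
After 'mod': stack = [-2, -2, 0] (depth 3)
After 'lt': stack = [-2, 1] (depth 2)
After 'div': stack = [-2] (depth 1)
After 'push -2': stack = [-2, -2] (depth 2)
After 'neg': stack = [-2, 2] (depth 2)
After 'add': stack = [0] (depth 1)
After 'neg': stack = [0] (depth 1)
After 'dup': stack = [0, 0] (depth 2)
After 'neg': stack = [0, 0] (depth 2)
After 'swap': stack = [0, 0] (depth 2)
After 'over': stack = [0, 0, 0] (depth 3)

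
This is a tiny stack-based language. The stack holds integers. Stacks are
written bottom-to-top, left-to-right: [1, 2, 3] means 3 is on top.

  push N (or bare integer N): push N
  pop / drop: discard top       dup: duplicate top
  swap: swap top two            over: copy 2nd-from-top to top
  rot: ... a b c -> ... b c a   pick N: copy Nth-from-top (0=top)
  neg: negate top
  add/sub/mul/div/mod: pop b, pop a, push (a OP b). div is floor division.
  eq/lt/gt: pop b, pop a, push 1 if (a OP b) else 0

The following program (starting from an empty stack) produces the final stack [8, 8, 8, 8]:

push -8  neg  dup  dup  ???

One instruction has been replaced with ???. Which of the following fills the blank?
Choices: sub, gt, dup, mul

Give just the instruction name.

Stack before ???: [8, 8, 8]
Stack after ???:  [8, 8, 8, 8]
Checking each choice:
  sub: produces [8, 0]
  gt: produces [8, 0]
  dup: MATCH
  mul: produces [8, 64]


Answer: dup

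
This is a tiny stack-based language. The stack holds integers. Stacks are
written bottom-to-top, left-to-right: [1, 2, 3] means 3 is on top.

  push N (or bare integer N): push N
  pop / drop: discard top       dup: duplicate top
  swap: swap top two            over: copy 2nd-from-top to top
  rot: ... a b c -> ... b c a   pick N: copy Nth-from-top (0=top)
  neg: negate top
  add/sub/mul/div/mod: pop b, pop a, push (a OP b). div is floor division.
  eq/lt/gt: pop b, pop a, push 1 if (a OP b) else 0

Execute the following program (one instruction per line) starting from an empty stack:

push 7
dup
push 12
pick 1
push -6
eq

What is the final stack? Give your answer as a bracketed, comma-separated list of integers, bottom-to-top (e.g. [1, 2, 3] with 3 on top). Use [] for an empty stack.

After 'push 7': [7]
After 'dup': [7, 7]
After 'push 12': [7, 7, 12]
After 'pick 1': [7, 7, 12, 7]
After 'push -6': [7, 7, 12, 7, -6]
After 'eq': [7, 7, 12, 0]

Answer: [7, 7, 12, 0]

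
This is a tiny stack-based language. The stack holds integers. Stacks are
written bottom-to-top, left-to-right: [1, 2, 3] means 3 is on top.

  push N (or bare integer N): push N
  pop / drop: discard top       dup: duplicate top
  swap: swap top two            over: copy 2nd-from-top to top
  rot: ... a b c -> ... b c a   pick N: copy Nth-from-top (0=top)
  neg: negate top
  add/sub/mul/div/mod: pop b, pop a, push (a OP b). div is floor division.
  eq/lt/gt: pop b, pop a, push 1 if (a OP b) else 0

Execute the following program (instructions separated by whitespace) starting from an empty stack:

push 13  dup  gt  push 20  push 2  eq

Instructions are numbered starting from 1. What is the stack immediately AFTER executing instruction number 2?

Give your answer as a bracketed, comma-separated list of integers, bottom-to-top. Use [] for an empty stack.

Step 1 ('push 13'): [13]
Step 2 ('dup'): [13, 13]

Answer: [13, 13]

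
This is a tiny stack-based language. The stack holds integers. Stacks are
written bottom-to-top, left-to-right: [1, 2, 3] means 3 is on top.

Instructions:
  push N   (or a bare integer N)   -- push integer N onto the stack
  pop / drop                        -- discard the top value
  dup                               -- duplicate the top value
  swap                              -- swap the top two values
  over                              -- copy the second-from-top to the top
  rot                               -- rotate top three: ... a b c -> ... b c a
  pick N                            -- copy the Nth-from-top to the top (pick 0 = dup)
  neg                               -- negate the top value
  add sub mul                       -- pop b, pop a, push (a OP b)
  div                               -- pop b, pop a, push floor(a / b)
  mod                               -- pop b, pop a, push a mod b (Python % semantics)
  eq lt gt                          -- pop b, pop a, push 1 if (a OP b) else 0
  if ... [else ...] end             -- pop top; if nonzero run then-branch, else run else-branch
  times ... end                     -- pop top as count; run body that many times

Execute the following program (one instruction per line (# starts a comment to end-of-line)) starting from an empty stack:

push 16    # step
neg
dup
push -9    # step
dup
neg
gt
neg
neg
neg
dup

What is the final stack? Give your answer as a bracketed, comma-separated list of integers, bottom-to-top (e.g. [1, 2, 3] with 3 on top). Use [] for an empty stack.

After 'push 16': [16]
After 'neg': [-16]
After 'dup': [-16, -16]
After 'push -9': [-16, -16, -9]
After 'dup': [-16, -16, -9, -9]
After 'neg': [-16, -16, -9, 9]
After 'gt': [-16, -16, 0]
After 'neg': [-16, -16, 0]
After 'neg': [-16, -16, 0]
After 'neg': [-16, -16, 0]
After 'dup': [-16, -16, 0, 0]

Answer: [-16, -16, 0, 0]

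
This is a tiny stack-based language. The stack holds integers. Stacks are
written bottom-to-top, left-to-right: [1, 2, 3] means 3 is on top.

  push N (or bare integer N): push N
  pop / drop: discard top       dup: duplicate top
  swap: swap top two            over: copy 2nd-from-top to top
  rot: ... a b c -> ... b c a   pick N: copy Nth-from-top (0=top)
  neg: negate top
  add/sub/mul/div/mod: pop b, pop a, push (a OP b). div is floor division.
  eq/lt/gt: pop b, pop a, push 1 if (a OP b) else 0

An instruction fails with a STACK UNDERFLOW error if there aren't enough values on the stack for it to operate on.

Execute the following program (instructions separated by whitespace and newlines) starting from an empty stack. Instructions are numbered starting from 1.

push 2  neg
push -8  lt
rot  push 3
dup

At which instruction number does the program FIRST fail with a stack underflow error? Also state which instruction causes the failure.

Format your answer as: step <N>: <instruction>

Step 1 ('push 2'): stack = [2], depth = 1
Step 2 ('neg'): stack = [-2], depth = 1
Step 3 ('push -8'): stack = [-2, -8], depth = 2
Step 4 ('lt'): stack = [0], depth = 1
Step 5 ('rot'): needs 3 value(s) but depth is 1 — STACK UNDERFLOW

Answer: step 5: rot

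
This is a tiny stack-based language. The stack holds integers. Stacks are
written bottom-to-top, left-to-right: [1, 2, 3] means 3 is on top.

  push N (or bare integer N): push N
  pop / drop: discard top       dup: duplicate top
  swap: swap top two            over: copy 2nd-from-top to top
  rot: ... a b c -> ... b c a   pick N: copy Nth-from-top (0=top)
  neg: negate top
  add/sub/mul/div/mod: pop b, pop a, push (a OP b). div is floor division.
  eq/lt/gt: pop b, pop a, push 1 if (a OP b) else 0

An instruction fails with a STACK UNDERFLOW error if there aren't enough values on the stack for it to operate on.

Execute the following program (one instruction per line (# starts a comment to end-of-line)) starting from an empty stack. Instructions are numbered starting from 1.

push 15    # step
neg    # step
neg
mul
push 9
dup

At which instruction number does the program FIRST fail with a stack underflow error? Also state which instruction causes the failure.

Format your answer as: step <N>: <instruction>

Answer: step 4: mul

Derivation:
Step 1 ('push 15'): stack = [15], depth = 1
Step 2 ('neg'): stack = [-15], depth = 1
Step 3 ('neg'): stack = [15], depth = 1
Step 4 ('mul'): needs 2 value(s) but depth is 1 — STACK UNDERFLOW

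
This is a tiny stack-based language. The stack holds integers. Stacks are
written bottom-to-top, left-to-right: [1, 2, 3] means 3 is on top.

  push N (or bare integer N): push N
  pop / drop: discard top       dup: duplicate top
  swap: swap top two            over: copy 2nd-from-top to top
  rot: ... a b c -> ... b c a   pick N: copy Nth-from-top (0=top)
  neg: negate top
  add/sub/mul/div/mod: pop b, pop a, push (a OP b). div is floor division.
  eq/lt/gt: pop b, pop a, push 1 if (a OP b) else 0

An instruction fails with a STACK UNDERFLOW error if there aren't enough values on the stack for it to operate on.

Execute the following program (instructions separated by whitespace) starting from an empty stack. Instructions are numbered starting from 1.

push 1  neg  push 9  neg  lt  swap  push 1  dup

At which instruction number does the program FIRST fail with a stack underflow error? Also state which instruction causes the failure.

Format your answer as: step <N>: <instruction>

Step 1 ('push 1'): stack = [1], depth = 1
Step 2 ('neg'): stack = [-1], depth = 1
Step 3 ('push 9'): stack = [-1, 9], depth = 2
Step 4 ('neg'): stack = [-1, -9], depth = 2
Step 5 ('lt'): stack = [0], depth = 1
Step 6 ('swap'): needs 2 value(s) but depth is 1 — STACK UNDERFLOW

Answer: step 6: swap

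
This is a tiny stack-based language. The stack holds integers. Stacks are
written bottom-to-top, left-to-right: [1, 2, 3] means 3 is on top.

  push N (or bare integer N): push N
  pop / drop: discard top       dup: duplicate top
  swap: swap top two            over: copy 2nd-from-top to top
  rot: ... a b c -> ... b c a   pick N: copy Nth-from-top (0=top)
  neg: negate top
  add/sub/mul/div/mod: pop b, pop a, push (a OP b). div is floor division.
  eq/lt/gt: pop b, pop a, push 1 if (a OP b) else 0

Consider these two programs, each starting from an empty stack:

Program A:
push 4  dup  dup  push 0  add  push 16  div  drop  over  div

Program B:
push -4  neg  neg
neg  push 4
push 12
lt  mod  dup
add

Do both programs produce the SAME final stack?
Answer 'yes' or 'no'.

Program A trace:
  After 'push 4': [4]
  After 'dup': [4, 4]
  After 'dup': [4, 4, 4]
  After 'push 0': [4, 4, 4, 0]
  After 'add': [4, 4, 4]
  After 'push 16': [4, 4, 4, 16]
  After 'div': [4, 4, 0]
  After 'drop': [4, 4]
  After 'over': [4, 4, 4]
  After 'div': [4, 1]
Program A final stack: [4, 1]

Program B trace:
  After 'push -4': [-4]
  After 'neg': [4]
  After 'neg': [-4]
  After 'neg': [4]
  After 'push 4': [4, 4]
  After 'push 12': [4, 4, 12]
  After 'lt': [4, 1]
  After 'mod': [0]
  After 'dup': [0, 0]
  After 'add': [0]
Program B final stack: [0]
Same: no

Answer: no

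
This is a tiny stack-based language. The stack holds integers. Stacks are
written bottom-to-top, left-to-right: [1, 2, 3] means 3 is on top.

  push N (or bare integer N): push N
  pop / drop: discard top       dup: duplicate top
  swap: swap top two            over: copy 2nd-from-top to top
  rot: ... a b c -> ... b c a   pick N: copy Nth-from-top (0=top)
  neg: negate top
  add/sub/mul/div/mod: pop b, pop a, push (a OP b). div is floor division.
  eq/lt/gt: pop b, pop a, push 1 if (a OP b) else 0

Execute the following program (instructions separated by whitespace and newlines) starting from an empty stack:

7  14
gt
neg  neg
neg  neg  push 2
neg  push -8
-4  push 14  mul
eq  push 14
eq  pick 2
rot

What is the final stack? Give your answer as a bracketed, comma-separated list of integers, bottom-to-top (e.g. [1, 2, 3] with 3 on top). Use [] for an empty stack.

After 'push 7': [7]
After 'push 14': [7, 14]
After 'gt': [0]
After 'neg': [0]
After 'neg': [0]
After 'neg': [0]
After 'neg': [0]
After 'push 2': [0, 2]
After 'neg': [0, -2]
After 'push -8': [0, -2, -8]
After 'push -4': [0, -2, -8, -4]
After 'push 14': [0, -2, -8, -4, 14]
After 'mul': [0, -2, -8, -56]
After 'eq': [0, -2, 0]
After 'push 14': [0, -2, 0, 14]
After 'eq': [0, -2, 0]
After 'pick 2': [0, -2, 0, 0]
After 'rot': [0, 0, 0, -2]

Answer: [0, 0, 0, -2]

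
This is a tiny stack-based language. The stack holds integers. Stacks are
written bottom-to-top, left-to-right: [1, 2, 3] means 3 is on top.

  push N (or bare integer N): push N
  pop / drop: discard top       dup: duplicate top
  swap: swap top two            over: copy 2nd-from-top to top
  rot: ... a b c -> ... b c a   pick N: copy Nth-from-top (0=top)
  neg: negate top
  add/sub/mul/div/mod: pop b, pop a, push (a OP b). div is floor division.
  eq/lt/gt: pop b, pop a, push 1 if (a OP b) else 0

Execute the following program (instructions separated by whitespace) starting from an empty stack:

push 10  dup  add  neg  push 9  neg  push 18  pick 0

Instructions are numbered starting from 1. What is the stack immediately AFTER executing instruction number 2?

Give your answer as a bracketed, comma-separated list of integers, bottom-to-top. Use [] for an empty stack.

Answer: [10, 10]

Derivation:
Step 1 ('push 10'): [10]
Step 2 ('dup'): [10, 10]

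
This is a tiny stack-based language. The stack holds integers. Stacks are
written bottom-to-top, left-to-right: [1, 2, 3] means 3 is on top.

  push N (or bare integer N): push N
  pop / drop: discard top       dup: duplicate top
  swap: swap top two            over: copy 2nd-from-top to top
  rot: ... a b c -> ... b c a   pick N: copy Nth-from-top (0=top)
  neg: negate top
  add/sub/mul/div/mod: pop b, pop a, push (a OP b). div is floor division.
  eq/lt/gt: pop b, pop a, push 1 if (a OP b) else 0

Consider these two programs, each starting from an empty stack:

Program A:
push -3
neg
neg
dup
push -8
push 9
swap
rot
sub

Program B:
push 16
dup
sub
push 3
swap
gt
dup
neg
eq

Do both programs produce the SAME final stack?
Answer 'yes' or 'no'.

Program A trace:
  After 'push -3': [-3]
  After 'neg': [3]
  After 'neg': [-3]
  After 'dup': [-3, -3]
  After 'push -8': [-3, -3, -8]
  After 'push 9': [-3, -3, -8, 9]
  After 'swap': [-3, -3, 9, -8]
  After 'rot': [-3, 9, -8, -3]
  After 'sub': [-3, 9, -5]
Program A final stack: [-3, 9, -5]

Program B trace:
  After 'push 16': [16]
  After 'dup': [16, 16]
  After 'sub': [0]
  After 'push 3': [0, 3]
  After 'swap': [3, 0]
  After 'gt': [1]
  After 'dup': [1, 1]
  After 'neg': [1, -1]
  After 'eq': [0]
Program B final stack: [0]
Same: no

Answer: no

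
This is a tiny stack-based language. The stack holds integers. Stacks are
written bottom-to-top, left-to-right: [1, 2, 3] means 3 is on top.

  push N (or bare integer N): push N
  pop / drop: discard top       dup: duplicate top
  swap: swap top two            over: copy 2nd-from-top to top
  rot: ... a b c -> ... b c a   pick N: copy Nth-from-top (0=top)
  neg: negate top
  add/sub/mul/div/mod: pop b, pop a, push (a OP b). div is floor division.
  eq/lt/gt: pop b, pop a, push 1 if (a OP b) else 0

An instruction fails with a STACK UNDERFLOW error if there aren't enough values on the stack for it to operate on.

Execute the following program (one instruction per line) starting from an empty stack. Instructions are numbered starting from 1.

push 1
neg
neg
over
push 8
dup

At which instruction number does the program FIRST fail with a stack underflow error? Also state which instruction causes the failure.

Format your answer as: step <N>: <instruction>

Answer: step 4: over

Derivation:
Step 1 ('push 1'): stack = [1], depth = 1
Step 2 ('neg'): stack = [-1], depth = 1
Step 3 ('neg'): stack = [1], depth = 1
Step 4 ('over'): needs 2 value(s) but depth is 1 — STACK UNDERFLOW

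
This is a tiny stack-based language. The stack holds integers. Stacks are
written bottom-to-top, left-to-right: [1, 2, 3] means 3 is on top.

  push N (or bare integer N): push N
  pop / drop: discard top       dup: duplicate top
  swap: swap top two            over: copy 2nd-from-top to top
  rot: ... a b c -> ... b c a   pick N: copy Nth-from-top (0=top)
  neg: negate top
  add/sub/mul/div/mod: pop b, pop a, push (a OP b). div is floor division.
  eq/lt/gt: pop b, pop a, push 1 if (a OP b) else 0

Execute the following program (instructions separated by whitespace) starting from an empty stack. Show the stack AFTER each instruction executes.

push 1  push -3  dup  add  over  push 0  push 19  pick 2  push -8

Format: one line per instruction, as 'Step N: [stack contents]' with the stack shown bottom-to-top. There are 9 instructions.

Step 1: [1]
Step 2: [1, -3]
Step 3: [1, -3, -3]
Step 4: [1, -6]
Step 5: [1, -6, 1]
Step 6: [1, -6, 1, 0]
Step 7: [1, -6, 1, 0, 19]
Step 8: [1, -6, 1, 0, 19, 1]
Step 9: [1, -6, 1, 0, 19, 1, -8]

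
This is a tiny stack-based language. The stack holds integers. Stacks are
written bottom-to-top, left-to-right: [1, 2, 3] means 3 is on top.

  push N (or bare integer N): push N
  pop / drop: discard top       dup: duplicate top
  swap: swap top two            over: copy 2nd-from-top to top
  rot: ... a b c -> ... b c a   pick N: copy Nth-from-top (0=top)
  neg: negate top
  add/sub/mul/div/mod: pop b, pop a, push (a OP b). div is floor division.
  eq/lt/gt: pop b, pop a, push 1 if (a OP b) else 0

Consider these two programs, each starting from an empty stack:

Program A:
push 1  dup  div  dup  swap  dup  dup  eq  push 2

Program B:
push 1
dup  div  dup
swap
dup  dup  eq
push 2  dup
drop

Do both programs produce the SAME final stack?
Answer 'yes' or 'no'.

Answer: yes

Derivation:
Program A trace:
  After 'push 1': [1]
  After 'dup': [1, 1]
  After 'div': [1]
  After 'dup': [1, 1]
  After 'swap': [1, 1]
  After 'dup': [1, 1, 1]
  After 'dup': [1, 1, 1, 1]
  After 'eq': [1, 1, 1]
  After 'push 2': [1, 1, 1, 2]
Program A final stack: [1, 1, 1, 2]

Program B trace:
  After 'push 1': [1]
  After 'dup': [1, 1]
  After 'div': [1]
  After 'dup': [1, 1]
  After 'swap': [1, 1]
  After 'dup': [1, 1, 1]
  After 'dup': [1, 1, 1, 1]
  After 'eq': [1, 1, 1]
  After 'push 2': [1, 1, 1, 2]
  After 'dup': [1, 1, 1, 2, 2]
  After 'drop': [1, 1, 1, 2]
Program B final stack: [1, 1, 1, 2]
Same: yes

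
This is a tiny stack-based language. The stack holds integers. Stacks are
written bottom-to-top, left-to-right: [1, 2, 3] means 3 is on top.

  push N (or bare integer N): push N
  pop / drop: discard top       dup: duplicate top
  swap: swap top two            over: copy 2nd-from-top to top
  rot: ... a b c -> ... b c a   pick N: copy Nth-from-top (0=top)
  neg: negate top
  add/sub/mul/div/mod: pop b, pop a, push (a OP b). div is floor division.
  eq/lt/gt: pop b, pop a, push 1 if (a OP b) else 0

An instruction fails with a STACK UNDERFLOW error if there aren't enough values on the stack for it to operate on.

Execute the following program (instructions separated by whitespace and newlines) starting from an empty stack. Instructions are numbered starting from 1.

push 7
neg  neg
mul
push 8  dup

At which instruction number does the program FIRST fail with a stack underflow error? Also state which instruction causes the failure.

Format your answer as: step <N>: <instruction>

Answer: step 4: mul

Derivation:
Step 1 ('push 7'): stack = [7], depth = 1
Step 2 ('neg'): stack = [-7], depth = 1
Step 3 ('neg'): stack = [7], depth = 1
Step 4 ('mul'): needs 2 value(s) but depth is 1 — STACK UNDERFLOW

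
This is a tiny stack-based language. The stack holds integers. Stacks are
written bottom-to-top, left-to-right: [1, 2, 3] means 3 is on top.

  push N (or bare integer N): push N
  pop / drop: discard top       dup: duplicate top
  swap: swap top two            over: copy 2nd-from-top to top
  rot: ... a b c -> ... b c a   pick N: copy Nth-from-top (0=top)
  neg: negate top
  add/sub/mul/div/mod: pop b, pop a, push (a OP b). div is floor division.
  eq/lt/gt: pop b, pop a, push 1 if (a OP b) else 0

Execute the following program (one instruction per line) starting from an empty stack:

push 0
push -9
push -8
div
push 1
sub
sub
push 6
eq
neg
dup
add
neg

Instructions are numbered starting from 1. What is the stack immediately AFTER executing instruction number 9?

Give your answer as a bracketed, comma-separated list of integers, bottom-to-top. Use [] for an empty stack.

Step 1 ('push 0'): [0]
Step 2 ('push -9'): [0, -9]
Step 3 ('push -8'): [0, -9, -8]
Step 4 ('div'): [0, 1]
Step 5 ('push 1'): [0, 1, 1]
Step 6 ('sub'): [0, 0]
Step 7 ('sub'): [0]
Step 8 ('push 6'): [0, 6]
Step 9 ('eq'): [0]

Answer: [0]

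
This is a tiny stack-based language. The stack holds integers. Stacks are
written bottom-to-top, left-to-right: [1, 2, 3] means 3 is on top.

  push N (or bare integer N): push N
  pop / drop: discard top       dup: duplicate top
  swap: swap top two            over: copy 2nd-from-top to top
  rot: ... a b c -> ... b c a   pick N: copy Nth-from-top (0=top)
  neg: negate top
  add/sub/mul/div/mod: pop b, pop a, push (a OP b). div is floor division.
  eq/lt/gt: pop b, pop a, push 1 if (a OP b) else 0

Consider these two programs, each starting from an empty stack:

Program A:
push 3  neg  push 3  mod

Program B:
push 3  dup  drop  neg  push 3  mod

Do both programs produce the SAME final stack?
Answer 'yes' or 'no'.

Program A trace:
  After 'push 3': [3]
  After 'neg': [-3]
  After 'push 3': [-3, 3]
  After 'mod': [0]
Program A final stack: [0]

Program B trace:
  After 'push 3': [3]
  After 'dup': [3, 3]
  After 'drop': [3]
  After 'neg': [-3]
  After 'push 3': [-3, 3]
  After 'mod': [0]
Program B final stack: [0]
Same: yes

Answer: yes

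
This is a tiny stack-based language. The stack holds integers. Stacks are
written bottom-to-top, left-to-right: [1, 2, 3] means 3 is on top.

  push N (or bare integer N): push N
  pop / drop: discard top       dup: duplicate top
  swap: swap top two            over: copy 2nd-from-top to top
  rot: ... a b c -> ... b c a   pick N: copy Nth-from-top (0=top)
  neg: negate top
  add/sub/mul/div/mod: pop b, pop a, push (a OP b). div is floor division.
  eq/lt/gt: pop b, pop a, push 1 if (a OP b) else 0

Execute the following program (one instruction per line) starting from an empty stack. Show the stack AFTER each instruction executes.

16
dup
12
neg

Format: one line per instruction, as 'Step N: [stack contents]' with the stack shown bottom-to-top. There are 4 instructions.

Step 1: [16]
Step 2: [16, 16]
Step 3: [16, 16, 12]
Step 4: [16, 16, -12]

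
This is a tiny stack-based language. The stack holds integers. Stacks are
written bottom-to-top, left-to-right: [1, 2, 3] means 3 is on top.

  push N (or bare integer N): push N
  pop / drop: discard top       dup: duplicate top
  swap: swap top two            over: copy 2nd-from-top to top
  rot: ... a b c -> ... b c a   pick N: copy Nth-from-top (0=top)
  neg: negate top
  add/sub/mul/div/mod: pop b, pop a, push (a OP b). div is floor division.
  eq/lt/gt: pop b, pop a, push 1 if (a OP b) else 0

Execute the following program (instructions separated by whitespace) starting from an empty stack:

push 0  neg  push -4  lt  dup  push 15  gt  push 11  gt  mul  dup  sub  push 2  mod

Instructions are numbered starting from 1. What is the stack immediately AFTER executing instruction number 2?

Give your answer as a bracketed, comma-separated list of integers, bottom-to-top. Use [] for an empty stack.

Answer: [0]

Derivation:
Step 1 ('push 0'): [0]
Step 2 ('neg'): [0]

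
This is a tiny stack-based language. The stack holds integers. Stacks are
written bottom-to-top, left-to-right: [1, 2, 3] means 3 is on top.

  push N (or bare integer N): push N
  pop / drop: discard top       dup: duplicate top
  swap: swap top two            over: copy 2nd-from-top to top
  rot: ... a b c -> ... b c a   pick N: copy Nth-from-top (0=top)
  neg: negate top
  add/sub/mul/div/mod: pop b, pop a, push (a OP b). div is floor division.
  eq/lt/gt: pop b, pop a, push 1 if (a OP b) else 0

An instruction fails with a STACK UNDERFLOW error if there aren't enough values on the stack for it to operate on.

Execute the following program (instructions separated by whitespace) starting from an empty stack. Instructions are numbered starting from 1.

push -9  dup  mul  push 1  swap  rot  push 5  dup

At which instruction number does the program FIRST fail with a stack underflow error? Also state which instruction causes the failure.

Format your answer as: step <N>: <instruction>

Step 1 ('push -9'): stack = [-9], depth = 1
Step 2 ('dup'): stack = [-9, -9], depth = 2
Step 3 ('mul'): stack = [81], depth = 1
Step 4 ('push 1'): stack = [81, 1], depth = 2
Step 5 ('swap'): stack = [1, 81], depth = 2
Step 6 ('rot'): needs 3 value(s) but depth is 2 — STACK UNDERFLOW

Answer: step 6: rot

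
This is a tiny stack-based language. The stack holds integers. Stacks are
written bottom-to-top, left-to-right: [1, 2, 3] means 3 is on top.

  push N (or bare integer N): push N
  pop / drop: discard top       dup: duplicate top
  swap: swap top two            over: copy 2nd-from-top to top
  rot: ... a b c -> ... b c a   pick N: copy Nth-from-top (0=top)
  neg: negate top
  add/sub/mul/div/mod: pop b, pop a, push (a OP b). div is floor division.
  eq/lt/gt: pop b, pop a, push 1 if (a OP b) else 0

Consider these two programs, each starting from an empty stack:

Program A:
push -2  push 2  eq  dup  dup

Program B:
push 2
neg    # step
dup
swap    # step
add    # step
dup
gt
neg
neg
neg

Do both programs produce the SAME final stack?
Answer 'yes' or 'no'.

Answer: no

Derivation:
Program A trace:
  After 'push -2': [-2]
  After 'push 2': [-2, 2]
  After 'eq': [0]
  After 'dup': [0, 0]
  After 'dup': [0, 0, 0]
Program A final stack: [0, 0, 0]

Program B trace:
  After 'push 2': [2]
  After 'neg': [-2]
  After 'dup': [-2, -2]
  After 'swap': [-2, -2]
  After 'add': [-4]
  After 'dup': [-4, -4]
  After 'gt': [0]
  After 'neg': [0]
  After 'neg': [0]
  After 'neg': [0]
Program B final stack: [0]
Same: no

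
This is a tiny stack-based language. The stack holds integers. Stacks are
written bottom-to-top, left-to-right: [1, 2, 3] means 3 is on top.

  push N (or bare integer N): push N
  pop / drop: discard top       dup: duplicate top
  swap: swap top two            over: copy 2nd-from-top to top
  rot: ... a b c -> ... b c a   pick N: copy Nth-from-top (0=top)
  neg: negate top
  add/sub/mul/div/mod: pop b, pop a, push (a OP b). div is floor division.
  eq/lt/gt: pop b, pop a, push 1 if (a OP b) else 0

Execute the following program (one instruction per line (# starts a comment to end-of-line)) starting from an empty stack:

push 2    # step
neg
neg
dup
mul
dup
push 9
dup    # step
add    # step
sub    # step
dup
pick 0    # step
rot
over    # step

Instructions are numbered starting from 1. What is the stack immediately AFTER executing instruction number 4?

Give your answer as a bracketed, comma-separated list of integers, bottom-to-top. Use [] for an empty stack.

Step 1 ('push 2'): [2]
Step 2 ('neg'): [-2]
Step 3 ('neg'): [2]
Step 4 ('dup'): [2, 2]

Answer: [2, 2]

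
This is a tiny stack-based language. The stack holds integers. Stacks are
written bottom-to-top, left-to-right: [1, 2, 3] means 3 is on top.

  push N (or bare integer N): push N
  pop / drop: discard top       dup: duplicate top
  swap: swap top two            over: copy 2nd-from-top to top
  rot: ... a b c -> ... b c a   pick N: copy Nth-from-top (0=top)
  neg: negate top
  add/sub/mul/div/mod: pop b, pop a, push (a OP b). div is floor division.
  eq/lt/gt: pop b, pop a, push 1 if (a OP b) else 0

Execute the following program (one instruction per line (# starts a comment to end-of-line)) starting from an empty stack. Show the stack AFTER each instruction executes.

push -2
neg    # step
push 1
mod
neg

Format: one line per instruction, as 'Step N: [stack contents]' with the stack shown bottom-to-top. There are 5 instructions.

Step 1: [-2]
Step 2: [2]
Step 3: [2, 1]
Step 4: [0]
Step 5: [0]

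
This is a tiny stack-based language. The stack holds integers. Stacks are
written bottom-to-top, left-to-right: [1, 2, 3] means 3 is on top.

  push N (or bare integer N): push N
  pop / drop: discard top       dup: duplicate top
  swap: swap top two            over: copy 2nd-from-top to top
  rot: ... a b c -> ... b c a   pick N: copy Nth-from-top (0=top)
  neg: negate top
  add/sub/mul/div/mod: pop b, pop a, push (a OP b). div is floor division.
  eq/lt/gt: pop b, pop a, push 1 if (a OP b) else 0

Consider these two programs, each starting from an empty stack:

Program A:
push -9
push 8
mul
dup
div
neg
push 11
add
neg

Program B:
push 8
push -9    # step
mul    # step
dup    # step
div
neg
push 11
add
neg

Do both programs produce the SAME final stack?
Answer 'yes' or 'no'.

Answer: yes

Derivation:
Program A trace:
  After 'push -9': [-9]
  After 'push 8': [-9, 8]
  After 'mul': [-72]
  After 'dup': [-72, -72]
  After 'div': [1]
  After 'neg': [-1]
  After 'push 11': [-1, 11]
  After 'add': [10]
  After 'neg': [-10]
Program A final stack: [-10]

Program B trace:
  After 'push 8': [8]
  After 'push -9': [8, -9]
  After 'mul': [-72]
  After 'dup': [-72, -72]
  After 'div': [1]
  After 'neg': [-1]
  After 'push 11': [-1, 11]
  After 'add': [10]
  After 'neg': [-10]
Program B final stack: [-10]
Same: yes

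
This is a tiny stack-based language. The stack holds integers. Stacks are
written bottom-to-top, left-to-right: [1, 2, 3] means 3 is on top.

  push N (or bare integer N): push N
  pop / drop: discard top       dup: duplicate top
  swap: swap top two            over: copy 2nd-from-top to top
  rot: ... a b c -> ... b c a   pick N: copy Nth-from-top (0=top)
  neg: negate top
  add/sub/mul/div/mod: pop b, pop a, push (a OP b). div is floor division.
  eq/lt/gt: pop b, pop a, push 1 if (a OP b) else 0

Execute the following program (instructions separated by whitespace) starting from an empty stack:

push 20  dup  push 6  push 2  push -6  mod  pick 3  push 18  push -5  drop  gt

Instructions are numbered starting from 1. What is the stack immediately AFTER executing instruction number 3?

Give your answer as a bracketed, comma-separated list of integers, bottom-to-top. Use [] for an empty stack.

Answer: [20, 20, 6]

Derivation:
Step 1 ('push 20'): [20]
Step 2 ('dup'): [20, 20]
Step 3 ('push 6'): [20, 20, 6]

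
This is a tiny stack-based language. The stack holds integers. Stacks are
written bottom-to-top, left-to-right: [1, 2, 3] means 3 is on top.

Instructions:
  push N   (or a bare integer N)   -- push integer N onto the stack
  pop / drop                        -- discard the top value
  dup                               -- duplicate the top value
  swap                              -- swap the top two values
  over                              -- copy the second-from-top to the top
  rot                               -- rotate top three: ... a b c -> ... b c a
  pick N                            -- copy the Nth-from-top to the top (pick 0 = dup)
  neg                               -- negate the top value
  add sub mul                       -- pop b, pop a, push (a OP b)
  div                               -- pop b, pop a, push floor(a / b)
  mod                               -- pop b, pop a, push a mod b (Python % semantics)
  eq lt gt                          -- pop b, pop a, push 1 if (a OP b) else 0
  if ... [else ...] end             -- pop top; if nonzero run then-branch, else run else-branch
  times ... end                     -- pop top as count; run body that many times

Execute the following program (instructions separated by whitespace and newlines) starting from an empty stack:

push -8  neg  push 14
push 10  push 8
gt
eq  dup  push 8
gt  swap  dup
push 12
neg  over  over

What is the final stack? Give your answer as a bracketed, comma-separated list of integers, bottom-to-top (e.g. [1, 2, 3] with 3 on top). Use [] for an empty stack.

Answer: [8, 0, 0, 0, -12, 0, -12]

Derivation:
After 'push -8': [-8]
After 'neg': [8]
After 'push 14': [8, 14]
After 'push 10': [8, 14, 10]
After 'push 8': [8, 14, 10, 8]
After 'gt': [8, 14, 1]
After 'eq': [8, 0]
After 'dup': [8, 0, 0]
After 'push 8': [8, 0, 0, 8]
After 'gt': [8, 0, 0]
After 'swap': [8, 0, 0]
After 'dup': [8, 0, 0, 0]
After 'push 12': [8, 0, 0, 0, 12]
After 'neg': [8, 0, 0, 0, -12]
After 'over': [8, 0, 0, 0, -12, 0]
After 'over': [8, 0, 0, 0, -12, 0, -12]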